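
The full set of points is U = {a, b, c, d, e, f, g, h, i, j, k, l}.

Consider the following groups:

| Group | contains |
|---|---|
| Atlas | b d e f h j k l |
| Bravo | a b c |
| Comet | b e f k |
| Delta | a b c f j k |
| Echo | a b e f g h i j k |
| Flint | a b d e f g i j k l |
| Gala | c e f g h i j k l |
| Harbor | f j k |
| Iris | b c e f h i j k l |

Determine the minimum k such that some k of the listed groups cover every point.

2

Flint and Iris together: Flint ∪ Iris = {a, b, c, d, e, f, g, h, i, j, k, l} — every point is covered.
No single group has all 12 points (the largest, Flint, has 10), so 2 is optimal.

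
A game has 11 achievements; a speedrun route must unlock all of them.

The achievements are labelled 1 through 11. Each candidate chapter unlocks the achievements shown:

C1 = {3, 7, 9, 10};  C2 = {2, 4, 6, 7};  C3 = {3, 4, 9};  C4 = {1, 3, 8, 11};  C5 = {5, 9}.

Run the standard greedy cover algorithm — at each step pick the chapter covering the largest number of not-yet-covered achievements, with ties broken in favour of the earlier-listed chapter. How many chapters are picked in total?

4

Greedy: pick C1 (covers 4 new) → pick C2 (covers 3 new) → pick C4 (covers 3 new) → pick C5 (covers 1 new). Total picks: 4.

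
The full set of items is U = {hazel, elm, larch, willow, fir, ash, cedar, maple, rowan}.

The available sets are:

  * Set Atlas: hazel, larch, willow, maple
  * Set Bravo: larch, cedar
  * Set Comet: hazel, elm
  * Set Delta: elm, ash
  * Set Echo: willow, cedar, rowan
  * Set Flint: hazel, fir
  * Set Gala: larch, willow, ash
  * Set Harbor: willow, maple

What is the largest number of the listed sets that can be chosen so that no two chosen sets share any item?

Bravo, Delta, Flint, Harbor are pairwise disjoint (Bravo={larch,cedar}; Delta={elm,ash}; Flint={hazel,fir}; Harbor={willow,maple}).
Every remaining set overlaps one of these, and no 5 of the listed sets are pairwise disjoint, so 4 is the maximum.

4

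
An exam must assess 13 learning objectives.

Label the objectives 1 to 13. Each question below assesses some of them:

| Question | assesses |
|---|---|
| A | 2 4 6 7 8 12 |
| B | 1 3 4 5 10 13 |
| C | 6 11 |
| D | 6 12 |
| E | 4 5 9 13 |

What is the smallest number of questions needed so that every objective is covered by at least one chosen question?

4

A and B and C and E together: A ∪ B ∪ C ∪ E = {1, 2, 3, 4, 5, 6, 7, 8, 9, 10, 11, 12, 13} — every objective is covered.
No 3 of the 5 questions cover everything (all 10 combinations miss at least one objective), so 4 is optimal.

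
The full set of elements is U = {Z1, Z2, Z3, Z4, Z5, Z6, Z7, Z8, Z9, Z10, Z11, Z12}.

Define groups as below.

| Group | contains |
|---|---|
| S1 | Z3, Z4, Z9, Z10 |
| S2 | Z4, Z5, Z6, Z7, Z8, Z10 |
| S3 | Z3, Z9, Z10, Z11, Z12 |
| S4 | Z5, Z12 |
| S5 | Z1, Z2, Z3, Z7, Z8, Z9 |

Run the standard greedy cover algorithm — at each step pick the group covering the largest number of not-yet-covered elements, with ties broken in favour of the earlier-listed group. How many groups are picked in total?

Greedy: pick S2 (covers 6 new) → pick S3 (covers 4 new) → pick S5 (covers 2 new). Total picks: 3.

3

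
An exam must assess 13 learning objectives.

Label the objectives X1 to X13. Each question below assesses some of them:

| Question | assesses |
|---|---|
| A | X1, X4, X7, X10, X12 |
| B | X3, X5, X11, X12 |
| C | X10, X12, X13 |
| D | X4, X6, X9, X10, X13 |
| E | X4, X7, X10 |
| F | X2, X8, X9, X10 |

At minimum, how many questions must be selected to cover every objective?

4

A and B and D and F together: A ∪ B ∪ D ∪ F = {X1, X2, X3, X4, X5, X6, X7, X8, X9, X10, X11, X12, X13} — every objective is covered.
Only A contains X1, so A is forced; the remaining 8 objectives need at least 3 more questions (each remaining question adds at most 3) — so at least 4 questions are needed, and 4 is optimal.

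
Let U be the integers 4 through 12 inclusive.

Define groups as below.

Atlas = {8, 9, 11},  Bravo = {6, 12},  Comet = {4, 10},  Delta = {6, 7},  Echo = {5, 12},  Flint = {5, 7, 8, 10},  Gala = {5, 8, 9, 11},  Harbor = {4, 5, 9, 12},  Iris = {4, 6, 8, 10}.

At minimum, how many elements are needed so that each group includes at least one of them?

The 4 elements {6, 9, 10, 12} hit every group.
The groups Atlas, Comet, Delta, Echo are pairwise disjoint, so any hitting set needs a separate element for each — at least 4. Hence 4 is optimal.

4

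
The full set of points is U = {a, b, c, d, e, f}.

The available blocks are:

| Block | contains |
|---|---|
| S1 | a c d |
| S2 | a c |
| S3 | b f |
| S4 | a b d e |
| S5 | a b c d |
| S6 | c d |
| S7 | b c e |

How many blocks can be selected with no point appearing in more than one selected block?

2

S2, S3 are pairwise disjoint (S2={a,c}; S3={b,f}).
Every remaining block overlaps one of these, and no 3 of the listed blocks are pairwise disjoint, so 2 is the maximum.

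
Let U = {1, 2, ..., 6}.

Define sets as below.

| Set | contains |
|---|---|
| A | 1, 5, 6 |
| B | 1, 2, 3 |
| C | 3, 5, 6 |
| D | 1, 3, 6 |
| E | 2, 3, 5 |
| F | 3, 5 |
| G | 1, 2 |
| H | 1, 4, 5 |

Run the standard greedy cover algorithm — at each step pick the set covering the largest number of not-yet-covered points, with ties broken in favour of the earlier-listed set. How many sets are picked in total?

Greedy: pick A (covers 3 new) → pick B (covers 2 new) → pick H (covers 1 new). Total picks: 3.

3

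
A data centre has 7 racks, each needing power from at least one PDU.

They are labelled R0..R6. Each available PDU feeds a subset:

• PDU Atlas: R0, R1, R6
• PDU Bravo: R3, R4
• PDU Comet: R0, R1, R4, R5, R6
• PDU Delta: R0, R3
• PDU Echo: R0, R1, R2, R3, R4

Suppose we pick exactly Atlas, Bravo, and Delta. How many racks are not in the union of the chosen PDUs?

2

Union of Atlas, Bravo, Delta = {R0, R1, R3, R4, R6}.
Not covered: R2, R5 — 2 racks.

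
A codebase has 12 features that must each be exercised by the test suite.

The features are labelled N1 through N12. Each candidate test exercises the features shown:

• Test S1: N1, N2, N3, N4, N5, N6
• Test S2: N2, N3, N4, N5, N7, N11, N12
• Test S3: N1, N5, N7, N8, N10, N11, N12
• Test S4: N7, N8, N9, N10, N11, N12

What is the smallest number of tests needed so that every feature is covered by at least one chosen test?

S1 and S4 together: S1 ∪ S4 = {N1, N2, N3, N4, N5, N6, N7, N8, N9, N10, N11, N12} — every feature is covered.
No single test has all 12 features (the largest, S2, has 7), so 2 is optimal.

2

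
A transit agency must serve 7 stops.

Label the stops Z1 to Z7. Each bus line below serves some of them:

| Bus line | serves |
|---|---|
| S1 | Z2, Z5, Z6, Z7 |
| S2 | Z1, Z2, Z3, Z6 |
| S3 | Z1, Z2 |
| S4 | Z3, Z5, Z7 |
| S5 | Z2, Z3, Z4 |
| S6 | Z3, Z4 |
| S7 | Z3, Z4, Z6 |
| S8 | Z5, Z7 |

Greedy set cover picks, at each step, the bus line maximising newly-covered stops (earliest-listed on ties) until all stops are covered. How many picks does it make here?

3

Greedy: pick S1 (covers 4 new) → pick S2 (covers 2 new) → pick S5 (covers 1 new). Total picks: 3.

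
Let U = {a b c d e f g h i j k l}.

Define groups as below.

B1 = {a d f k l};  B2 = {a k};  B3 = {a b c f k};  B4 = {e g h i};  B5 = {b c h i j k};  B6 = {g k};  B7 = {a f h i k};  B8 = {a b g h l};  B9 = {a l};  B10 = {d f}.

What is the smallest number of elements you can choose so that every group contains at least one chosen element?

4

T = {a, e, f, k} meets every group (each contains at least one member of T), and |T| = 4.
No choice of 3 elements meets every group, so 4 is the minimum.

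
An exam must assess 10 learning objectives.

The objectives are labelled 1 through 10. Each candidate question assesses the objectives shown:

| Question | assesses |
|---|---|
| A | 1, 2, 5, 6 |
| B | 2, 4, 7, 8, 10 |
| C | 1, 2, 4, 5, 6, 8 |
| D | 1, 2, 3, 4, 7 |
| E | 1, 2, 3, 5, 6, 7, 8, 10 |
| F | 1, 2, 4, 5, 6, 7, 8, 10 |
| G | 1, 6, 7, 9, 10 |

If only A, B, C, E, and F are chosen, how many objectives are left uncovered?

1

Union of A, B, C, E, F = {1, 2, 3, 4, 5, 6, 7, 8, 10}.
Not covered: 9 — 1 objective.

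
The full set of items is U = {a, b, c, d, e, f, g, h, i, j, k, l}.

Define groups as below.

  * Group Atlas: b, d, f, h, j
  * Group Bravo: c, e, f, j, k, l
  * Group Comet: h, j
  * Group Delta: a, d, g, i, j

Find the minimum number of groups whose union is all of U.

Atlas and Bravo and Delta together: Atlas ∪ Bravo ∪ Delta = {a, b, c, d, e, f, g, h, i, j, k, l} — every item is covered.
Only Delta contains a, so Delta is forced; the remaining 7 items need at least 2 more groups (each remaining group adds at most 5) — so at least 3 groups are needed, and 3 is optimal.

3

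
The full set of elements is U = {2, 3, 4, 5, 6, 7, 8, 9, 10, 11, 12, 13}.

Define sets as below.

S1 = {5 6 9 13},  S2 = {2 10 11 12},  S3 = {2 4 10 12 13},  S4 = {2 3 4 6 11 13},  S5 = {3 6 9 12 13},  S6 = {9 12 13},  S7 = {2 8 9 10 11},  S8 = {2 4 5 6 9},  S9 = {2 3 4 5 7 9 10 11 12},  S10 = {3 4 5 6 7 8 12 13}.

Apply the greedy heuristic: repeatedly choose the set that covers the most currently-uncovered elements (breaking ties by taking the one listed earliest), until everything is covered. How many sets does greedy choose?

Greedy: pick S9 (covers 9 new) → pick S10 (covers 3 new). Total picks: 2.

2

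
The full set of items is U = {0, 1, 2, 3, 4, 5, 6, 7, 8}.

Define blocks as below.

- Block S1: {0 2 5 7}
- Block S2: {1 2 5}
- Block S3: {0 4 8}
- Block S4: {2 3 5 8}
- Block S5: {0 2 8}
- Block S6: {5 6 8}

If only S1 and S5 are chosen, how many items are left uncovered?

Union of S1, S5 = {0, 2, 5, 7, 8}.
Not covered: 1, 3, 4, 6 — 4 items.

4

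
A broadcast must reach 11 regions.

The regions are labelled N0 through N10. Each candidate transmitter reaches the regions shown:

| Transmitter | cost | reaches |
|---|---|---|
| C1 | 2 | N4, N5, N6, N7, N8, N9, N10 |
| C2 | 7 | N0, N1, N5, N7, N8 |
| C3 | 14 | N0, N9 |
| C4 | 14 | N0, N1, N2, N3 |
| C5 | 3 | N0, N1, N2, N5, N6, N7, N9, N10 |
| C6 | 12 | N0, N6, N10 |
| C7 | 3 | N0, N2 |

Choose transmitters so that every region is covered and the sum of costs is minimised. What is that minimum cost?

16

C1, C4 together cover every region (C1 ∪ C4 = {N0, N1, N2, N3, N4, N5, N6, N7, N8, N9, N10}); total cost 2 + 14 = 16.
The greedy pick C1, C5, C4 costs 19; no covering selection beats 16.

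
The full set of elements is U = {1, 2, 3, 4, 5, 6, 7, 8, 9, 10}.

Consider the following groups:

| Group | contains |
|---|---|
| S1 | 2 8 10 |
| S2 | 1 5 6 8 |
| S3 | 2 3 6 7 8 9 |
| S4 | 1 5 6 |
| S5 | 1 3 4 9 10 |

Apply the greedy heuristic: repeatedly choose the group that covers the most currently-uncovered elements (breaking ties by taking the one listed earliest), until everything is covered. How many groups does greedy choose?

Greedy: pick S3 (covers 6 new) → pick S5 (covers 3 new) → pick S2 (covers 1 new). Total picks: 3.

3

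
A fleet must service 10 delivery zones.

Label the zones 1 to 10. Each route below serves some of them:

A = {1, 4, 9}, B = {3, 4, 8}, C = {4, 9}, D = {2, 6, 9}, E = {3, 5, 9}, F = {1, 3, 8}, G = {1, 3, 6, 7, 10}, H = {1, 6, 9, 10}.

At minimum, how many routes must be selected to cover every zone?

Take {B, D, E, G}. Their union is {1, 2, 3, 4, 5, 6, 7, 8, 9, 10}, which is all 10 zones.
Only G contains 7, so G is forced; the remaining 5 zones need at least 3 more routes (each remaining route adds at most 2) — so at least 4 routes are needed, and 4 is optimal.

4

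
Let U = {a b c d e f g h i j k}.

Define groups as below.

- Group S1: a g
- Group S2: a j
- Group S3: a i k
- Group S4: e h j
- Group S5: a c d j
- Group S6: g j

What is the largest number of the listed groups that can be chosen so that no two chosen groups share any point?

S3, S6 are pairwise disjoint (S3={a,i,k}; S6={g,j}).
Every remaining group overlaps one of these, and no 3 of the listed groups are pairwise disjoint, so 2 is the maximum.

2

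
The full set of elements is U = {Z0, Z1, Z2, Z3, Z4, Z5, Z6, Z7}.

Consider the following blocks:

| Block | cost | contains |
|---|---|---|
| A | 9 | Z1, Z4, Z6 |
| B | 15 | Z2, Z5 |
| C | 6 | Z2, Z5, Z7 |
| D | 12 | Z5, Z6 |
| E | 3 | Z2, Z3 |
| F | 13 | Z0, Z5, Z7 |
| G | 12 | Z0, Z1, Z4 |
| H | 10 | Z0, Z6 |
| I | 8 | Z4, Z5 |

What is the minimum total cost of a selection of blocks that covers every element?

A, E, F together cover every element (A ∪ E ∪ F = {Z0, Z1, Z2, Z3, Z4, Z5, Z6, Z7}); total cost 9 + 3 + 13 = 25.
The greedy pick E, A, C, H costs 28; no covering selection beats 25.

25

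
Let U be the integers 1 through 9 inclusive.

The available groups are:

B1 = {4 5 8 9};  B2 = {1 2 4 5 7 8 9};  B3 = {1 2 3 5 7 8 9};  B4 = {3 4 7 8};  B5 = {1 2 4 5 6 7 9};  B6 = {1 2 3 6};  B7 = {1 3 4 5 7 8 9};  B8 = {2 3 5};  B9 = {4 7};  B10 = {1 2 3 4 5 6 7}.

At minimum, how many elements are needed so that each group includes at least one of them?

The 2 elements {2, 4} hit every group.
The groups B8, B9 are pairwise disjoint, so any hitting set needs a separate element for each — at least 2. Hence 2 is optimal.

2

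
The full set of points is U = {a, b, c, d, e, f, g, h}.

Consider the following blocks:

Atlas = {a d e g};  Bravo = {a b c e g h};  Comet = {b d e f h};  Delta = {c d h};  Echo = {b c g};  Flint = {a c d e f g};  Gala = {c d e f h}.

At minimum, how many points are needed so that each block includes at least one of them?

Take T = {g, h}. Each listed block contains at least one of these, so T is a hitting set of size 2.
No single point lies in every block, so at least 2 are needed and 2 is optimal.

2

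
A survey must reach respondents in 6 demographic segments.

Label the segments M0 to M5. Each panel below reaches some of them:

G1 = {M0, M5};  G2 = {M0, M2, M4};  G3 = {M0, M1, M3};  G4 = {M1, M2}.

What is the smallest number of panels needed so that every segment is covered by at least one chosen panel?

G1 and G2 and G3 together: G1 ∪ G2 ∪ G3 = {M0, M1, M2, M3, M4, M5} — every segment is covered.
Only G3 contains M3, so G3 is forced; the remaining 3 segments need at least 2 more panels (each remaining panel adds at most 2) — so at least 3 panels are needed, and 3 is optimal.

3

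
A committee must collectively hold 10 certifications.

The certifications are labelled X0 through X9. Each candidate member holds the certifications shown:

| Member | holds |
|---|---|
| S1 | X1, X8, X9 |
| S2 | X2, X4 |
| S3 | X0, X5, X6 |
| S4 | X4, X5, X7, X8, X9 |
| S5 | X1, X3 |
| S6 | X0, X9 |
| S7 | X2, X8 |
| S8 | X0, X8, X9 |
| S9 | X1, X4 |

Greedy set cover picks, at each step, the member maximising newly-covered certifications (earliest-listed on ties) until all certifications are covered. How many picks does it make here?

Greedy: pick S4 (covers 5 new) → pick S3 (covers 2 new) → pick S5 (covers 2 new) → pick S2 (covers 1 new). Total picks: 4.

4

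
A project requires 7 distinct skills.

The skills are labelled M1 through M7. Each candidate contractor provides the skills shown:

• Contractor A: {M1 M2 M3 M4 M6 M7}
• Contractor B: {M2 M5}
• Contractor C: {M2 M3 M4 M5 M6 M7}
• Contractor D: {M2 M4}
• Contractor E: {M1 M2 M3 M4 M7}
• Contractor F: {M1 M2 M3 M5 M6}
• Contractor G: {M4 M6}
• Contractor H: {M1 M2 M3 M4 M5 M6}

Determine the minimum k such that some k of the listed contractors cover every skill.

2

Take {E, H}. Their union is {M1, M2, M3, M4, M5, M6, M7}, which is all 7 skills.
No single contractor has all 7 skills (the largest, A, has 6), so 2 is optimal.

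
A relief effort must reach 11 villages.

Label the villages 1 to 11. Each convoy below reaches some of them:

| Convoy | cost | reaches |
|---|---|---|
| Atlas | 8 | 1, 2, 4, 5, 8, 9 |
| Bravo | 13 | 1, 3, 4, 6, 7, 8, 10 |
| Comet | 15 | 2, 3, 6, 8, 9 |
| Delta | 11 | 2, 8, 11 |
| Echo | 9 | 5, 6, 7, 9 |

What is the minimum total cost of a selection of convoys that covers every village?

Atlas, Bravo, Delta together cover every village (Atlas ∪ Bravo ∪ Delta = {1, 2, 3, 4, 5, 6, 7, 8, 9, 10, 11}); total cost 8 + 13 + 11 = 32.
No covering selection has total cost below 32.

32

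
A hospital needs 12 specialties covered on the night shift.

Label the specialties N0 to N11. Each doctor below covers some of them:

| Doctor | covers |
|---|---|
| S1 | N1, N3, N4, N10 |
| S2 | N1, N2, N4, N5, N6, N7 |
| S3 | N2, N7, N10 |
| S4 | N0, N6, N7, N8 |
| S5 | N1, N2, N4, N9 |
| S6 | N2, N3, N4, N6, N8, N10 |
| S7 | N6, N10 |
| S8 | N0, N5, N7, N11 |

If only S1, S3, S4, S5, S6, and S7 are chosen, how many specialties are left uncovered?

2

Union of S1, S3, S4, S5, S6, S7 = {N0, N1, N2, N3, N4, N6, N7, N8, N9, N10}.
Not covered: N5, N11 — 2 specialties.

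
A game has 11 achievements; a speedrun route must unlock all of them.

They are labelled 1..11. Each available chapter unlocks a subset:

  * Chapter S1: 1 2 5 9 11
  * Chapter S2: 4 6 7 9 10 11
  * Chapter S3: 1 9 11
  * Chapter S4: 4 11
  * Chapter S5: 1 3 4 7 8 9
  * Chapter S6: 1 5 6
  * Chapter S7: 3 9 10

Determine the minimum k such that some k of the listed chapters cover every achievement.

S1 and S2 and S5 together: S1 ∪ S2 ∪ S5 = {1, 2, 3, 4, 5, 6, 7, 8, 9, 10, 11} — every achievement is covered.
Only S1 contains 2, so S1 is forced; the remaining 6 achievements need at least 2 more chapters (each remaining chapter adds at most 4) — so at least 3 chapters are needed, and 3 is optimal.

3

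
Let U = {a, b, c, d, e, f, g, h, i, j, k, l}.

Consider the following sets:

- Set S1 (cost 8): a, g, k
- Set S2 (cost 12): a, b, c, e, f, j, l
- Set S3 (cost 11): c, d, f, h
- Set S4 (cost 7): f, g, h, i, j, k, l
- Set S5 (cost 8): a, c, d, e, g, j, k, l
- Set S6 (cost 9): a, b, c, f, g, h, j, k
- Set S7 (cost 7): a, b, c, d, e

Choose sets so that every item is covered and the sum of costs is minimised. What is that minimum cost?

14

S4, S7 together cover every item (S4 ∪ S7 = {a, b, c, d, e, f, g, h, i, j, k, l}); total cost 7 + 7 = 14.
No covering selection has total cost below 14.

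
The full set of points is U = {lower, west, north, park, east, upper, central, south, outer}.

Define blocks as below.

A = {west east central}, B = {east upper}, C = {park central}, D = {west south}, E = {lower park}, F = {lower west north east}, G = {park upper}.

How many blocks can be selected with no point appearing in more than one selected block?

B, D, E are pairwise disjoint (B={east,upper}; D={west,south}; E={lower,park}).
Every remaining block overlaps one of these, and no 4 of the listed blocks are pairwise disjoint, so 3 is the maximum.

3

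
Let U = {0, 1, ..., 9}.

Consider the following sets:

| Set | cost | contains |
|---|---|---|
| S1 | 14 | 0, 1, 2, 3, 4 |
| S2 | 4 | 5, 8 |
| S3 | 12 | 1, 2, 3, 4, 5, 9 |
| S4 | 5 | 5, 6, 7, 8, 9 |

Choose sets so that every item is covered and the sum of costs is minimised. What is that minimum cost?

S1, S4 together cover every item (S1 ∪ S4 = {0, 1, 2, 3, 4, 5, 6, 7, 8, 9}); total cost 14 + 5 = 19.
No covering selection has total cost below 19.

19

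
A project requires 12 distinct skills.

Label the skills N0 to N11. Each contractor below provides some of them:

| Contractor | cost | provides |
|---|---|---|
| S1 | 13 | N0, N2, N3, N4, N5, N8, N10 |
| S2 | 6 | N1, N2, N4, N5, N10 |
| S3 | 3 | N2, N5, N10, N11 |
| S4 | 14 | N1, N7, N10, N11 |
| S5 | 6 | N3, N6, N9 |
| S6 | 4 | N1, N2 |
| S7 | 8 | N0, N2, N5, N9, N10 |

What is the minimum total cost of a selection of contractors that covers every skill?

S1, S4, S5 together cover every skill (S1 ∪ S4 ∪ S5 = {N0, N1, N2, N3, N4, N5, N6, N7, N8, N9, N10, N11}); total cost 13 + 14 + 6 = 33.
The greedy pick S3, S5, S2, S1, S4 costs 42; no covering selection beats 33.

33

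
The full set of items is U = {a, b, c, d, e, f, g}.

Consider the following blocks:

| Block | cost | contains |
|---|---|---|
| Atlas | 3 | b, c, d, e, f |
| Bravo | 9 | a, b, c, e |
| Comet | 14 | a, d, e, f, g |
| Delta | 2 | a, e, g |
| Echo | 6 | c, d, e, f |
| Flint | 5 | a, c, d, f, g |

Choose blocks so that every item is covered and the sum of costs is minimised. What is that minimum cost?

Atlas, Delta together cover every item (Atlas ∪ Delta = {a, b, c, d, e, f, g}); total cost 3 + 2 = 5.
No covering selection has total cost below 5.

5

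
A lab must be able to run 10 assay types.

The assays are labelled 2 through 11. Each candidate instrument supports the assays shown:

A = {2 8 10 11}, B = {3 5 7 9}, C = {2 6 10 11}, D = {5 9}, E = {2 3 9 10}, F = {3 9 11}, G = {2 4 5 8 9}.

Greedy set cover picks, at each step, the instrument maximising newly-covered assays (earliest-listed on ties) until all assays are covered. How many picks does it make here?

Greedy: pick G (covers 5 new) → pick C (covers 3 new) → pick B (covers 2 new). Total picks: 3.

3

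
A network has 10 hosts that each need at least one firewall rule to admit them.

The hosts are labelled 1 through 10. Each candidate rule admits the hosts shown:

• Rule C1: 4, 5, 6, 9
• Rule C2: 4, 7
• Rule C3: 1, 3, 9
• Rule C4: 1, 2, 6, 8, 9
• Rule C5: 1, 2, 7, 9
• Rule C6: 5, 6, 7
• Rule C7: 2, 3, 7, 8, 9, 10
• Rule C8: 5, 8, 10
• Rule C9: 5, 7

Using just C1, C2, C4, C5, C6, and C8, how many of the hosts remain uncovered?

1

Union of C1, C2, C4, C5, C6, C8 = {1, 2, 4, 5, 6, 7, 8, 9, 10}.
Not covered: 3 — 1 host.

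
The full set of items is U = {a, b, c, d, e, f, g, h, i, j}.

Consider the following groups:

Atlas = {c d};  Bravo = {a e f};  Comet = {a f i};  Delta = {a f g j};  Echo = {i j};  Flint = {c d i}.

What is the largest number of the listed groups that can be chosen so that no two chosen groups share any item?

3

Atlas, Bravo, Echo are pairwise disjoint (Atlas={c,d}; Bravo={a,e,f}; Echo={i,j}).
Every remaining group overlaps one of these, and no 4 of the listed groups are pairwise disjoint, so 3 is the maximum.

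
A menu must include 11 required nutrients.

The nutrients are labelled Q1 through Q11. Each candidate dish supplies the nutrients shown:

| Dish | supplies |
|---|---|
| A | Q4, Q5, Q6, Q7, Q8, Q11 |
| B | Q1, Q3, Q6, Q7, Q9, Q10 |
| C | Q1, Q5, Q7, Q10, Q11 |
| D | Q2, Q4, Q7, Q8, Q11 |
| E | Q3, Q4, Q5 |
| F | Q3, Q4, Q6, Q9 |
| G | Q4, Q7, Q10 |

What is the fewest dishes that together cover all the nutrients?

3

B and D and E together: B ∪ D ∪ E = {Q1, Q2, Q3, Q4, Q5, Q6, Q7, Q8, Q9, Q10, Q11} — every nutrient is covered.
Only D contains Q2, so D is forced; the remaining 6 nutrients need at least 2 more dishes (each remaining dish adds at most 5) — so at least 3 dishes are needed, and 3 is optimal.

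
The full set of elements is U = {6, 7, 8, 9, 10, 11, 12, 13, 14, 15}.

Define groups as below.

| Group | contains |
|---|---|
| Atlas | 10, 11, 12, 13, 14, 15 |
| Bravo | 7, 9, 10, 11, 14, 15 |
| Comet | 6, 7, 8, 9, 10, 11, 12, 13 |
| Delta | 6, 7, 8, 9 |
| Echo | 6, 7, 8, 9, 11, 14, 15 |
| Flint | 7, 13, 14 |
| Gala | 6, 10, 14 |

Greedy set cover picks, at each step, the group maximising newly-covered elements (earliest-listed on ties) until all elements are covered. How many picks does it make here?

Greedy: pick Comet (covers 8 new) → pick Atlas (covers 2 new). Total picks: 2.

2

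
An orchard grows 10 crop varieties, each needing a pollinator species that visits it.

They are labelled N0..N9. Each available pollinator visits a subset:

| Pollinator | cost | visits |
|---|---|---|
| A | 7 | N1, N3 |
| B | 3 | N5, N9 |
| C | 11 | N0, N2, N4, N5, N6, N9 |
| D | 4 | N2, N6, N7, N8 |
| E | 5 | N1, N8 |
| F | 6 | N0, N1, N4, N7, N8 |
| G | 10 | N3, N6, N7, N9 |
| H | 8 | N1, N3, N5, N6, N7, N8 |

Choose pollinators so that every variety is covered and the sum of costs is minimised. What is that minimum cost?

19

C, H together cover every variety (C ∪ H = {N0, N1, N2, N3, N4, N5, N6, N7, N8, N9}); total cost 11 + 8 = 19.
The greedy pick D, B, F, A costs 20; no covering selection beats 19.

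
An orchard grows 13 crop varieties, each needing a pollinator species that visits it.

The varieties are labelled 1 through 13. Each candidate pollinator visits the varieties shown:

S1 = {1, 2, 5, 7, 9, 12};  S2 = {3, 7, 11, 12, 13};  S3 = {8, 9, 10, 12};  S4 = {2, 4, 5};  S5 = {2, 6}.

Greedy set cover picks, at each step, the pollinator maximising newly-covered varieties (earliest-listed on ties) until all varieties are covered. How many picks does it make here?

5

Greedy: pick S1 (covers 6 new) → pick S2 (covers 3 new) → pick S3 (covers 2 new) → pick S4 (covers 1 new) → pick S5 (covers 1 new). Total picks: 5.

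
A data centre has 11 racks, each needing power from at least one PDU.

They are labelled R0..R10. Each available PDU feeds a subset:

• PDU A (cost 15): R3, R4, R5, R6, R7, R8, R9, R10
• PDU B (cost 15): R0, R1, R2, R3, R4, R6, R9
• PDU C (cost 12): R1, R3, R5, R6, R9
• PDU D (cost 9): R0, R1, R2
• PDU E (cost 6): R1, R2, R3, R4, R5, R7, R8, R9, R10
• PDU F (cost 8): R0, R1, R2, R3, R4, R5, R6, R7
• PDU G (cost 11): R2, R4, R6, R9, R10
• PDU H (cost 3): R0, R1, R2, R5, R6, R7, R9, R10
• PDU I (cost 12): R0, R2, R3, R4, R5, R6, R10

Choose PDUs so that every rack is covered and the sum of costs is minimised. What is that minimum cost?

E, H together cover every rack (E ∪ H = {R0, R1, R2, R3, R4, R5, R6, R7, R8, R9, R10}); total cost 6 + 3 = 9.
No covering selection has total cost below 9.

9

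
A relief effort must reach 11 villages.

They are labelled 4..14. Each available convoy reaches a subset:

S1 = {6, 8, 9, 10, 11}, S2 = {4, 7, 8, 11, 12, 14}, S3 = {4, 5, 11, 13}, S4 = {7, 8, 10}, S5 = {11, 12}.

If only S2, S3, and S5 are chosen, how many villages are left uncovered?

3

Union of S2, S3, S5 = {4, 5, 7, 8, 11, 12, 13, 14}.
Not covered: 6, 9, 10 — 3 villages.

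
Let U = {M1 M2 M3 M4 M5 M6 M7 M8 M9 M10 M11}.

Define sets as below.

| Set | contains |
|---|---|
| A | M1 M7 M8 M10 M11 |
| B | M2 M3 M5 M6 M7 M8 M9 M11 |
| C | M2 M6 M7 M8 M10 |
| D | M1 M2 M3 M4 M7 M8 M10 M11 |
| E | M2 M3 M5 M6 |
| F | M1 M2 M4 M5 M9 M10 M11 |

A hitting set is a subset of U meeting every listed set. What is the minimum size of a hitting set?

H = {M2, M11} meets every set (each contains at least one member of H), and |H| = 2.
The sets A, E are pairwise disjoint, so any hitting set needs a separate item for each — at least 2. Hence 2 is optimal.

2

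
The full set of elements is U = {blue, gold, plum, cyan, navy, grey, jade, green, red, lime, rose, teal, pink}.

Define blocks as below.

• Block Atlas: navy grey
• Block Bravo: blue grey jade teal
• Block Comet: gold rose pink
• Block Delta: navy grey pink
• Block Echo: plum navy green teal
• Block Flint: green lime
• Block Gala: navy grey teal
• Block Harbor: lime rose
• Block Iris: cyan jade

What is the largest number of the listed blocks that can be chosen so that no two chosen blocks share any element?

Atlas, Comet, Flint, Iris are pairwise disjoint (Atlas={navy,grey}; Comet={gold,rose,pink}; Flint={green,lime}; Iris={cyan,jade}).
Every remaining block overlaps one of these, and no 5 of the listed blocks are pairwise disjoint, so 4 is the maximum.

4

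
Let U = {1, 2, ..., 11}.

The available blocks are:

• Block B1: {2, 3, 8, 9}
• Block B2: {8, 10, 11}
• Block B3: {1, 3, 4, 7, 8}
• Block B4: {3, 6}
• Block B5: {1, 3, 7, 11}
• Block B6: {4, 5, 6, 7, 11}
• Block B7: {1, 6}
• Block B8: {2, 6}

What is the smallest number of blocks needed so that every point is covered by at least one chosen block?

B1 and B2 and B5 and B6 together: B1 ∪ B2 ∪ B5 ∪ B6 = {1, 2, 3, 4, 5, 6, 7, 8, 9, 10, 11} — every point is covered.
No 3 of the 8 blocks cover everything (all 56 combinations miss at least one point), so 4 is optimal.

4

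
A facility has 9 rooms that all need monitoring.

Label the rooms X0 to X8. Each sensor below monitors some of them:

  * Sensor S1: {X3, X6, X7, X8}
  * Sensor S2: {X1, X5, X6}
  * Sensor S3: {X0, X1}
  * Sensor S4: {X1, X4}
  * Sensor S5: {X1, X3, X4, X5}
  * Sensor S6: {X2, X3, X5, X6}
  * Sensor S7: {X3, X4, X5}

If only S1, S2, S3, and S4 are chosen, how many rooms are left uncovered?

Union of S1, S2, S3, S4 = {X0, X1, X3, X4, X5, X6, X7, X8}.
Not covered: X2 — 1 room.

1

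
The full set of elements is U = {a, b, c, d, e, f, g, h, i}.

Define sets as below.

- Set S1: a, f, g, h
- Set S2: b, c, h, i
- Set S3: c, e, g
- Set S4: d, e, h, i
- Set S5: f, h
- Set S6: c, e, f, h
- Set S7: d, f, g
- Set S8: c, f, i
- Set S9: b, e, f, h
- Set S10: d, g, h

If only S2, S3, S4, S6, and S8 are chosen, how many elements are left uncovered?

1

Union of S2, S3, S4, S6, S8 = {b, c, d, e, f, g, h, i}.
Not covered: a — 1 element.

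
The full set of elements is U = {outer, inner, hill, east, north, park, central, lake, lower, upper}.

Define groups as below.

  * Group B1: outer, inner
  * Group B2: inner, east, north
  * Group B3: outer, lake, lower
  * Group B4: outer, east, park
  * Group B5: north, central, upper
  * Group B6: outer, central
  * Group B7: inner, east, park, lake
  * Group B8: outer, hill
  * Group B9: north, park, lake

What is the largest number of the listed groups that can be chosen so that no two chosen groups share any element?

3

B5, B7, B8 are pairwise disjoint (B5={north,central,upper}; B7={inner,east,park,lake}; B8={outer,hill}).
Every remaining group overlaps one of these, and no 4 of the listed groups are pairwise disjoint, so 3 is the maximum.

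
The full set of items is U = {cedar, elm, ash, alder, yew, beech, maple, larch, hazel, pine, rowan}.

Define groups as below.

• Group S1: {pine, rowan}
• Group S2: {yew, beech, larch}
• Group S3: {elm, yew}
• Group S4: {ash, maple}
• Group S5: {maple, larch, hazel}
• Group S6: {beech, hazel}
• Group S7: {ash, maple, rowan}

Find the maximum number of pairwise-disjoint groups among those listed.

S1, S3, S4, S6 are pairwise disjoint (S1={pine,rowan}; S3={elm,yew}; S4={ash,maple}; S6={beech,hazel}).
Every remaining group overlaps one of these, and no 5 of the listed groups are pairwise disjoint, so 4 is the maximum.

4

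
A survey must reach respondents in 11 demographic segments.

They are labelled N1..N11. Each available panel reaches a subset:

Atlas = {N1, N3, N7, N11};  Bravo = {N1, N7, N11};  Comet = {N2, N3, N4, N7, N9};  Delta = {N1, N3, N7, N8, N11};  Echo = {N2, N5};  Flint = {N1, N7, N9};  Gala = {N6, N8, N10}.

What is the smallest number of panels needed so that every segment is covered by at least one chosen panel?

Comet and Delta and Echo and Gala together: Comet ∪ Delta ∪ Echo ∪ Gala = {N1, N2, N3, N4, N5, N6, N7, N8, N9, N10, N11} — every segment is covered.
No 3 of the 7 panels cover everything (all 35 combinations miss at least one segment), so 4 is optimal.

4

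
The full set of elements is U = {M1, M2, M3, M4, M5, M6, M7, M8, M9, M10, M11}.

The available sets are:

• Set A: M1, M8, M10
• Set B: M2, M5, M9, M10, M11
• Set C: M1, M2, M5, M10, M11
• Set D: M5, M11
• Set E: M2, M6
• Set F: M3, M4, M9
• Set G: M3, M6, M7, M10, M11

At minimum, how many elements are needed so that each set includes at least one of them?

Take H = {M3, M6, M8, M11}. Each listed set contains at least one of these, so H is a hitting set of size 4.
The sets A, D, E, F are pairwise disjoint, so any hitting set needs a separate element for each — at least 4. Hence 4 is optimal.

4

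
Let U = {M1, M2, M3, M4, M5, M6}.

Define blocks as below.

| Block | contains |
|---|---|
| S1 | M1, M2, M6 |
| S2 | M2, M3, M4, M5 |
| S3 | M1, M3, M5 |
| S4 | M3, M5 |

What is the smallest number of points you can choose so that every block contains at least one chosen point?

Take H = {M1, M3}. Each listed block contains at least one of these, so H is a hitting set of size 2.
The blocks S1, S4 are pairwise disjoint, so any hitting set needs a separate point for each — at least 2. Hence 2 is optimal.

2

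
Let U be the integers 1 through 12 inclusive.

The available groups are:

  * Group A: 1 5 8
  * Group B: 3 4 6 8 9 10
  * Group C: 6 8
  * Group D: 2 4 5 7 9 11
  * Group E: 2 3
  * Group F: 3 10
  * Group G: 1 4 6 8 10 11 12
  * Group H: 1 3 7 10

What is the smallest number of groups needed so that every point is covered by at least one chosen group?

3

Take {D, G, H}. Their union is {1, 2, 3, 4, 5, 6, 7, 8, 9, 10, 11, 12}, which is all 12 points.
Only G contains 12, so G is forced; the remaining 5 points need at least 2 more groups (each remaining group adds at most 4) — so at least 3 groups are needed, and 3 is optimal.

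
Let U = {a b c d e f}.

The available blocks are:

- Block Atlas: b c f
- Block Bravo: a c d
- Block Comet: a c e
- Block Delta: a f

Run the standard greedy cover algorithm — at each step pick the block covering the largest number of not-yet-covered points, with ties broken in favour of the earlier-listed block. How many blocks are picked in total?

Greedy: pick Atlas (covers 3 new) → pick Bravo (covers 2 new) → pick Comet (covers 1 new). Total picks: 3.

3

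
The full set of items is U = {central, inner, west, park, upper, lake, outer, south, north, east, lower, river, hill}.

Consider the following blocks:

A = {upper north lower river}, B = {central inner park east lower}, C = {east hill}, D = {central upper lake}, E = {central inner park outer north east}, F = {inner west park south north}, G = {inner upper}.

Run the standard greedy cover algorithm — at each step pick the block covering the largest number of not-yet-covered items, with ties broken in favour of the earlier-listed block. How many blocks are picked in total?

5

Greedy: pick E (covers 6 new) → pick A (covers 3 new) → pick F (covers 2 new) → pick C (covers 1 new) → pick D (covers 1 new). Total picks: 5.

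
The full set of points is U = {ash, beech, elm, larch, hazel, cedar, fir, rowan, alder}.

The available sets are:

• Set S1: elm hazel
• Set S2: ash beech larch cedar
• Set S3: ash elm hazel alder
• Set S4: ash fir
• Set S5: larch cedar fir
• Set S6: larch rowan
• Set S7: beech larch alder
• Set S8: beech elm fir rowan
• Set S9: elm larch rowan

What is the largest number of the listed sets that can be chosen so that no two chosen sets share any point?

S1, S4, S7 are pairwise disjoint (S1={elm,hazel}; S4={ash,fir}; S7={beech,larch,alder}).
Every remaining set overlaps one of these, and no 4 of the listed sets are pairwise disjoint, so 3 is the maximum.

3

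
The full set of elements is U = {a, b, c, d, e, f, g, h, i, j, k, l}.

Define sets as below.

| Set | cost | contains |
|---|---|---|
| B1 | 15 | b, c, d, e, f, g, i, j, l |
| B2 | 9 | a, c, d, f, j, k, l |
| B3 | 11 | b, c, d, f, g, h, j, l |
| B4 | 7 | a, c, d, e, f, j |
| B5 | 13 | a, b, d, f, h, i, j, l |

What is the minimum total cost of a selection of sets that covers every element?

35

B1, B2, B3 together cover every element (B1 ∪ B2 ∪ B3 = {a, b, c, d, e, f, g, h, i, j, k, l}); total cost 15 + 9 + 11 = 35.
The greedy pick B4, B3, B2, B5 costs 40; no covering selection beats 35.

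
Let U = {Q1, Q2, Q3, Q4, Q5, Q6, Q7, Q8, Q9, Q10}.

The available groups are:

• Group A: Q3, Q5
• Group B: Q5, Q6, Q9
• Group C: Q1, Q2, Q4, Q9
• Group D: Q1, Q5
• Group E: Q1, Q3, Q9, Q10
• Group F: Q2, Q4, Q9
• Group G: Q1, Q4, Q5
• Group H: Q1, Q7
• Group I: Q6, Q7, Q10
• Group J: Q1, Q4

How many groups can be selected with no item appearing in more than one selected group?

3

A, I, J are pairwise disjoint (A={Q3,Q5}; I={Q6,Q7,Q10}; J={Q1,Q4}).
Every remaining group overlaps one of these, and no 4 of the listed groups are pairwise disjoint, so 3 is the maximum.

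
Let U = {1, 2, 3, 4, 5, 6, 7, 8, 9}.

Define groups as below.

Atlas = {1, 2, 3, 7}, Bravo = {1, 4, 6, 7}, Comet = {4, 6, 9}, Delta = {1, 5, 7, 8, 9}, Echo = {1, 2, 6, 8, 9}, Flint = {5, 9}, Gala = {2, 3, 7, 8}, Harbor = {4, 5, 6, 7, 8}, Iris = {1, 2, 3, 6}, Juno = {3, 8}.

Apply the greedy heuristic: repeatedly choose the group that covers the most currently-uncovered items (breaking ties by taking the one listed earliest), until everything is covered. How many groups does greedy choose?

Greedy: pick Delta (covers 5 new) → pick Iris (covers 3 new) → pick Bravo (covers 1 new). Total picks: 3.

3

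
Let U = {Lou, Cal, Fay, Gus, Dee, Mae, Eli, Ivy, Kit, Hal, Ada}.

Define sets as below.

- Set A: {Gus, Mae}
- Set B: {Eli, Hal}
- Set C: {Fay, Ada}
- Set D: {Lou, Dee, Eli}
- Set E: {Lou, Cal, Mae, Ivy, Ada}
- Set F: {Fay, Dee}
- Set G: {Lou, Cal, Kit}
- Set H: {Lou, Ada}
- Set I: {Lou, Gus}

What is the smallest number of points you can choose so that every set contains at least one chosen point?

The 4 points {Lou, Fay, Mae, Hal} hit every set.
The sets A, B, F, G are pairwise disjoint, so any hitting set needs a separate point for each — at least 4. Hence 4 is optimal.

4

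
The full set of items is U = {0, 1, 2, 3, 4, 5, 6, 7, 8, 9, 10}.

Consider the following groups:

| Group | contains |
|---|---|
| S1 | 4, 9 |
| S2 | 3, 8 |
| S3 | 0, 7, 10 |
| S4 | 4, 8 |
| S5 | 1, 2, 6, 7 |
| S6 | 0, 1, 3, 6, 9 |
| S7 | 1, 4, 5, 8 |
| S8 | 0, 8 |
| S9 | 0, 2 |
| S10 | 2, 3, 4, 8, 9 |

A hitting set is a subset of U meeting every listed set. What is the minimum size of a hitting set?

4

The 4 items {2, 7, 8, 9} hit every group.
No choice of 3 items meets every group, so 4 is the minimum.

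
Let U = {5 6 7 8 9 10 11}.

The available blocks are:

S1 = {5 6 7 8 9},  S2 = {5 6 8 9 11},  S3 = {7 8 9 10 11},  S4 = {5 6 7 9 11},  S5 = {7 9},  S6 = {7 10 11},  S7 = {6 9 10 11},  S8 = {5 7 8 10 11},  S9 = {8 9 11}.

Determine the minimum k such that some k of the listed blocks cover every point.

2

Take {S3, S4}. Their union is {5, 6, 7, 8, 9, 10, 11}, which is all 7 points.
No single block has all 7 points (the largest, S1, has 5), so 2 is optimal.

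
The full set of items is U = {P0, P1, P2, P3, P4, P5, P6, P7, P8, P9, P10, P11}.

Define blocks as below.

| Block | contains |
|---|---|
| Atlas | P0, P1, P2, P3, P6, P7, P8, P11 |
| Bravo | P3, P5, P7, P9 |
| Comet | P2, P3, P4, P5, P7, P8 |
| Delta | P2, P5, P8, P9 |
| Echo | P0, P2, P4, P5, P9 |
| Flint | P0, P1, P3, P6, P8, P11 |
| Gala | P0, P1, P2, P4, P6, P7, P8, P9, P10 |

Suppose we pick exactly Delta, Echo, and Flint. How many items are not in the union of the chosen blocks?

Union of Delta, Echo, Flint = {P0, P1, P2, P3, P4, P5, P6, P8, P9, P11}.
Not covered: P7, P10 — 2 items.

2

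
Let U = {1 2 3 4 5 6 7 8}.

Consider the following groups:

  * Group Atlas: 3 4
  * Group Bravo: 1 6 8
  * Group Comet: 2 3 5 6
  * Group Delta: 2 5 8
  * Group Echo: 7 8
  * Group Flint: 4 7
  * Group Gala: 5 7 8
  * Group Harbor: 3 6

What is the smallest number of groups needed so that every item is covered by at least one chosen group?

Bravo, Comet, and Flint cover everything between them: the union {1, 2, 3, 4, 5, 6, 7, 8} is all of U.
Only Bravo contains 1, so Bravo is forced; the remaining 5 items need at least 2 more groups (each remaining group adds at most 3) — so at least 3 groups are needed, and 3 is optimal.

3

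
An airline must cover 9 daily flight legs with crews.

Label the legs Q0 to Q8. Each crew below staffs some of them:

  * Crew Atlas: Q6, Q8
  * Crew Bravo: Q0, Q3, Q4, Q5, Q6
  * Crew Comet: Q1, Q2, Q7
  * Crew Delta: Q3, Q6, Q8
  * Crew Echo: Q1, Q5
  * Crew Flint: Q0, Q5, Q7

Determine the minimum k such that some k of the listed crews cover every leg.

3

Atlas and Bravo and Comet together: Atlas ∪ Bravo ∪ Comet = {Q0, Q1, Q2, Q3, Q4, Q5, Q6, Q7, Q8} — every leg is covered.
Only Comet contains Q2, so Comet is forced; the remaining 6 legs need at least 2 more crews (each remaining crew adds at most 5) — so at least 3 crews are needed, and 3 is optimal.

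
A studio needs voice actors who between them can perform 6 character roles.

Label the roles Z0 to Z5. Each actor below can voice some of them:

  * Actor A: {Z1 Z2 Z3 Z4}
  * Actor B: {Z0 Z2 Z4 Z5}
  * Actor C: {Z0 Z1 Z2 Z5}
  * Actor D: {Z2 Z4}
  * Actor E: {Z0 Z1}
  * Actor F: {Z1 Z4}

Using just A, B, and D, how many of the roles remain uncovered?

0

Union of A, B, D = {Z0, Z1, Z2, Z3, Z4, Z5} — that's every role, so 0 are uncovered.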